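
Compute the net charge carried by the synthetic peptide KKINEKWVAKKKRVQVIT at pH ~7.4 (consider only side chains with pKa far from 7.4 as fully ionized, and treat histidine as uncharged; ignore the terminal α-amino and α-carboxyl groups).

The side chains ionized at physiological pH are Lys/Arg (+1) and Asp/Glu (−1); with His treated as neutral, nothing else contributes.
Positive (K, R): K1, K2, K6, K10, K11, K12, R13 → +7.
Negative (D, E): E5 → −1.
Net charge = (+7) + (−1) = +6.

+6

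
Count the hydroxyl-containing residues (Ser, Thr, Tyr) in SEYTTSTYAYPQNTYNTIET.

Matching residues: S1, Y3, T4, T5, S6, T7, Y8, Y10, T14, Y15, T17, T20.

12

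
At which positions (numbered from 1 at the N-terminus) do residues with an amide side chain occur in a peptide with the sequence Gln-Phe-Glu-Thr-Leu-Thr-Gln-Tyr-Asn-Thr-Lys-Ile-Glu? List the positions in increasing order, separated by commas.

1, 7, 9

Only N (asparagine) and Q (glutamine) carry a side-chain carboxamide.
Matching residues: Gln1, Gln7, Asn9.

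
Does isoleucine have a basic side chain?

K, R, and H are the three residues with basic side chains (ε-amine, guanidinium, and imidazole respectively).
Isoleucine is not in this group.

No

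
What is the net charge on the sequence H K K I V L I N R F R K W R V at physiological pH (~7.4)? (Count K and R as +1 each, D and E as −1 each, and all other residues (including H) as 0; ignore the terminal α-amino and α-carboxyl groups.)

Positive (K, R): K2, K3, R9, R11, K12, R14 → +6.
Negative (D, E): none → −0.
Net charge = (+6) + (−0) = +6.

+6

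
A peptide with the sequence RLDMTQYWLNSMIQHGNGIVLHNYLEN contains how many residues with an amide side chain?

6

Only N (asparagine) and Q (glutamine) carry a side-chain carboxamide.
Matching residues: Q6, N10, Q14, N17, N23, N27.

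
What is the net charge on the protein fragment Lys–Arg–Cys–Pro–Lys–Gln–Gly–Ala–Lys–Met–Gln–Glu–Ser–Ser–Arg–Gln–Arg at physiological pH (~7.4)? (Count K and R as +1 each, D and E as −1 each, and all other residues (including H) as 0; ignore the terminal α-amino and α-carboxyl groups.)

+5

Positive (K, R): Lys1, Arg2, Lys5, Lys9, Arg15, Arg17 → +6.
Negative (D, E): Glu12 → −1.
Net charge = (+6) + (−1) = +5.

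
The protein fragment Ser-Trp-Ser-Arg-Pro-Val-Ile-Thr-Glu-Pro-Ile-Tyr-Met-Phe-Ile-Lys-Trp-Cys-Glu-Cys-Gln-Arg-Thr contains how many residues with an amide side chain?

1

Asparagine (N) and glutamine (Q) have uncharged amide side chains.
Matching residues: Gln21.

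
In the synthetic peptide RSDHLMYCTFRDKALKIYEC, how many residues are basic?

K, R, and H are the three residues with basic side chains (ε-amine, guanidinium, and imidazole respectively).
Matching residues: R1, H4, R11, K13, K16.

5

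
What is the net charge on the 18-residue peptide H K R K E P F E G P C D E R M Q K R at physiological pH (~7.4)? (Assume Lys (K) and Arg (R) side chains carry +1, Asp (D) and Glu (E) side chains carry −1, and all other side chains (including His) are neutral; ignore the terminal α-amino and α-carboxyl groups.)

Positive (K, R): K2, R3, K4, R14, K17, R18 → +6.
Negative (D, E): E5, E8, D12, E13 → −4.
Net charge = (+6) + (−4) = +2.

+2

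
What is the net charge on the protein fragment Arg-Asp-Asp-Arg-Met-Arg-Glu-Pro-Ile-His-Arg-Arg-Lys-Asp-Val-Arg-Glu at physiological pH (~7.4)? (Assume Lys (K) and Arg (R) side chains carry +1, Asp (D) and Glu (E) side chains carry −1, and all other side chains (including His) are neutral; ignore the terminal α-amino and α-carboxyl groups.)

Positive (K, R): Arg1, Arg4, Arg6, Arg11, Arg12, Lys13, Arg16 → +7.
Negative (D, E): Asp2, Asp3, Glu7, Asp14, Glu17 → −5.
Net charge = (+7) + (−5) = +2.

+2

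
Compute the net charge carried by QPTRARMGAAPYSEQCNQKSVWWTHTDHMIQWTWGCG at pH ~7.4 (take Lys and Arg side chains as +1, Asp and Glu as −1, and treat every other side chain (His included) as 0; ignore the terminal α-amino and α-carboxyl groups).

+1

Positive (K, R): R4, R6, K19 → +3.
Negative (D, E): E14, D27 → −2.
Net charge = (+3) + (−2) = +1.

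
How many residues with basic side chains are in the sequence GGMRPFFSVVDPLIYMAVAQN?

Lysine (K), arginine (R), and histidine (H) have basic, nitrogen-containing side chains.
Matching residues: R4.

1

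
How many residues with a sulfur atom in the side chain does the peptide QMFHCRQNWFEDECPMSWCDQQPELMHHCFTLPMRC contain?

9

Only Cys (C) and Met (M) have a sulfur atom in the side chain.
Matching residues: M2, C5, C14, M16, C19, M26, C29, M34, C36.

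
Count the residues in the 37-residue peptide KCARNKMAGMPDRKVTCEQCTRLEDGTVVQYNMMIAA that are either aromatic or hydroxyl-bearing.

4

Aromatic: F, W, Y. Hydroxyl-bearing: S, T, Y.
Aromatic residues here: Y31 (1).
Hydroxyl-bearing residues here: T16, T21, T27, Y31 (4).
Y is in both groups, so the 1 Y residue must not be double-counted.
Total = 1 + 4 − 1 = 4.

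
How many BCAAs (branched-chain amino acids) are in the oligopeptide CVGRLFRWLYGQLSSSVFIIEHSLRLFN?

V, L, and I make up the branched-chain aliphatic group.
Matching residues: V2, L5, L9, L13, V17, I19, I20, L24, L26.

9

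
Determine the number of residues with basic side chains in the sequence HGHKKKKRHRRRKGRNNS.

13

Lysine (K), arginine (R), and histidine (H) have basic, nitrogen-containing side chains.
Matching residues: H1, H3, K4, K5, K6, K7, R8, H9, R10, R11, R12, K13, R15.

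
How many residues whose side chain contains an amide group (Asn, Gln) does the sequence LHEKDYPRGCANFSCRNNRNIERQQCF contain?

Matching residues: N12, N17, N18, N20, Q24, Q25.

6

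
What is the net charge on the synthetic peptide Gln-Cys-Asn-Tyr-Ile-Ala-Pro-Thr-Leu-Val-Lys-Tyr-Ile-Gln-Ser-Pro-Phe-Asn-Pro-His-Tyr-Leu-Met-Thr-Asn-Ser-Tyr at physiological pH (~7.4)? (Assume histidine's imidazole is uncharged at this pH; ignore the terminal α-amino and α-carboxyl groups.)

+1

The side chains ionized at physiological pH are Lys/Arg (+1) and Asp/Glu (−1); with His treated as neutral, nothing else contributes.
Positive (K, R): Lys11 → +1.
Negative (D, E): none → −0.
Net charge = (+1) + (−0) = +1.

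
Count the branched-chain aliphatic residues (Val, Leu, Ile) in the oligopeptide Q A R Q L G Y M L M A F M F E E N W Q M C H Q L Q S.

Matching residues: L5, L9, L24.

3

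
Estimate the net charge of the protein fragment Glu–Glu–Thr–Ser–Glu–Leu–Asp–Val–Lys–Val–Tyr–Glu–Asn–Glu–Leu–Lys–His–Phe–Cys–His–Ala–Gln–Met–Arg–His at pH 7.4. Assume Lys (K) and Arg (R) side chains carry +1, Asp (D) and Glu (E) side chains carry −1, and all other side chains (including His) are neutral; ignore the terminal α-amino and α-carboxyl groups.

-3

Positive (K, R): Lys9, Lys16, Arg24 → +3.
Negative (D, E): Glu1, Glu2, Glu5, Asp7, Glu12, Glu14 → −6.
Net charge = (+3) + (−6) = −3.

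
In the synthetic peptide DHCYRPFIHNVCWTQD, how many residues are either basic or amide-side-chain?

5

Basic: H, K, R. Amide-side-chain: N, Q.
Basic residues here: H2, R5, H9 (3).
Amide-side-chain residues here: N10, Q15 (2).
The two groups share no amino acid, so total = 3 + 2 = 5.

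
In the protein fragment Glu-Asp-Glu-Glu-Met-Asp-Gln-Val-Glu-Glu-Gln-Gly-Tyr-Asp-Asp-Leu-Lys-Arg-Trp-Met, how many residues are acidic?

9

Aspartate (D) and glutamate (E) have carboxylic-acid side chains and are the acidic amino acids.
Matching residues: Glu1, Asp2, Glu3, Glu4, Asp6, Glu9, Glu10, Asp14, Asp15.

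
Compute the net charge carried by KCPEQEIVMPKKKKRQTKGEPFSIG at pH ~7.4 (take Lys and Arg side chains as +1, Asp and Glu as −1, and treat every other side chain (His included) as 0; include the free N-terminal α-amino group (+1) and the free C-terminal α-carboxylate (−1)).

+4

Positive (K, R): K1, K11, K12, K13, K14, R15, K18 → +7.
Negative (D, E): E4, E6, E20 → −3.
The N-terminus (+1) and C-terminus (−1) cancel.
Net charge = (+7) + (−3) = +4.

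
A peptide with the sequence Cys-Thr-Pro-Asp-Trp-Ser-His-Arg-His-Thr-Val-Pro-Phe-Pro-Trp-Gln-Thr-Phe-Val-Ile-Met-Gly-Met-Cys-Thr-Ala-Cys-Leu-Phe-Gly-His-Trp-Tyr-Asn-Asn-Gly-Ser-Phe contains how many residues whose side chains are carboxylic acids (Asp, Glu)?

1

Matching residues: Asp4.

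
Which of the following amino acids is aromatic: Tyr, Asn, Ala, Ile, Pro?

Tyr

The aromatic amino acids are Phe (F, benzyl), Trp (W, indole), and Tyr (Y, phenol).
Of the listed options, only Tyr belongs to this group.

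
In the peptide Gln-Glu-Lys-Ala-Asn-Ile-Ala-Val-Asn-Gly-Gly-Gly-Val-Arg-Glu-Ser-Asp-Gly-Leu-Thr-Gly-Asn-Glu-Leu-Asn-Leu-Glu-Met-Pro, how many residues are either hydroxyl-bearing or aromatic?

Hydroxyl-bearing: S, T, Y. Aromatic: F, W, Y.
Hydroxyl-bearing residues here: Ser16, Thr20 (2).
Aromatic residues here: none (0).
(Y belongs to both groups, but none appear in this sequence.) Total = 2 + 0 = 2.

2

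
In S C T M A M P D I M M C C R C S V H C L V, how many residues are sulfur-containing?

Only Cys (C) and Met (M) have a sulfur atom in the side chain.
Matching residues: C2, M4, M6, M10, M11, C12, C13, C15, C19.

9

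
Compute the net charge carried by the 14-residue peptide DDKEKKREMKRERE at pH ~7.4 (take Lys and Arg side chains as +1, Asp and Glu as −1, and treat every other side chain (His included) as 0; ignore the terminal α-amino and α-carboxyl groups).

+1

Positive (K, R): K3, K5, K6, R7, K10, R11, R13 → +7.
Negative (D, E): D1, D2, E4, E8, E12, E14 → −6.
Net charge = (+7) + (−6) = +1.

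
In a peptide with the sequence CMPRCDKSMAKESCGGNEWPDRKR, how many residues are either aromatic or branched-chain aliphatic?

1

Aromatic: F, W, Y. Branched-chain aliphatic: I, L, V.
Aromatic residues here: W19 (1).
Branched-chain aliphatic residues here: none (0).
The two groups share no amino acid, so total = 1 + 0 = 1.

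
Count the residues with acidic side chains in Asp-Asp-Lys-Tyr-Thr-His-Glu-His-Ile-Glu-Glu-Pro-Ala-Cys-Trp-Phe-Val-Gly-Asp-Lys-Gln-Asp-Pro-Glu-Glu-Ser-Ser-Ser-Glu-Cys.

Aspartate (D) and glutamate (E) have carboxylic-acid side chains and are the acidic amino acids.
Matching residues: Asp1, Asp2, Glu7, Glu10, Glu11, Asp19, Asp22, Glu24, Glu25, Glu29.

10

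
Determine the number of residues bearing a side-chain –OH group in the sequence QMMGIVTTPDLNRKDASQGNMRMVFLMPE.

3

Serine (S), threonine (T), and tyrosine (Y) each carry a hydroxyl group on the side chain.
Matching residues: T7, T8, S17.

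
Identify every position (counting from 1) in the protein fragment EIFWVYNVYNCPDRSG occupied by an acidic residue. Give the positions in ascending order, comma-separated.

Aspartate (D) and glutamate (E) have carboxylic-acid side chains and are the acidic amino acids.
Matching residues: E1, D13.

1, 13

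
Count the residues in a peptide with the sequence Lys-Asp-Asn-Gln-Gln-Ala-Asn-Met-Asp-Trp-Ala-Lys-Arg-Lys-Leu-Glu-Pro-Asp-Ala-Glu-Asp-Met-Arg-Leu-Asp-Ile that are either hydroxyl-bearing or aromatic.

Hydroxyl-bearing: S, T, Y. Aromatic: F, W, Y.
Hydroxyl-bearing residues here: none (0).
Aromatic residues here: Trp10 (1).
(Y belongs to both groups, but none appear in this sequence.) Total = 0 + 1 = 1.

1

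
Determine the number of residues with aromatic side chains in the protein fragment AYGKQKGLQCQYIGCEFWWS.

5

F, W, and Y each carry an aromatic ring on the side chain.
Matching residues: Y2, Y12, F17, W18, W19.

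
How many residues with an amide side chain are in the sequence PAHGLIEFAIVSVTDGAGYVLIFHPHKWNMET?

The amide-side-chain residues are Asn (N) and Gln (Q).
Matching residues: N29.

1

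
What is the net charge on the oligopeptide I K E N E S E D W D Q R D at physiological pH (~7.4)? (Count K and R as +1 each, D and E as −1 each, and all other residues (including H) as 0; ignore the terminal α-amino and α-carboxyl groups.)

-4

Positive (K, R): K2, R12 → +2.
Negative (D, E): E3, E5, E7, D8, D10, D13 → −6.
Net charge = (+2) + (−6) = −4.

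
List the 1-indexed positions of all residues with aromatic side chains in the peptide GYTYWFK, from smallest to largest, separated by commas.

F, W, and Y each carry an aromatic ring on the side chain.
Matching residues: Y2, Y4, W5, F6.

2, 4, 5, 6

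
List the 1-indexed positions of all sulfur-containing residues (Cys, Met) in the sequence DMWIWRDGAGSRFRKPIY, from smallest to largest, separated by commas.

2

Matching residues: M2.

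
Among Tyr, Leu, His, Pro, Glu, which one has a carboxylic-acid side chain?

Glu

The acidic residues are Asp (D) and Glu (E), whose side chains end in a carboxylate group.
Of the listed options, only Glu belongs to this group.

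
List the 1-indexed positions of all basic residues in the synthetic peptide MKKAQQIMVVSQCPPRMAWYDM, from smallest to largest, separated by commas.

Lysine (K), arginine (R), and histidine (H) have basic, nitrogen-containing side chains.
Matching residues: K2, K3, R16.

2, 3, 16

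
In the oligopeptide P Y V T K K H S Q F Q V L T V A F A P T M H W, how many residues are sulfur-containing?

1

The sulfur-bearing residues are cysteine (–SH) and methionine (–S–CH₃).
Matching residues: M21.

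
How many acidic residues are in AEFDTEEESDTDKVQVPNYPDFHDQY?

Aspartate (D) and glutamate (E) have carboxylic-acid side chains and are the acidic amino acids.
Matching residues: E2, D4, E6, E7, E8, D10, D12, D21, D24.

9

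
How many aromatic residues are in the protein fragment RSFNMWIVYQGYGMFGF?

6

Phenylalanine (F), tryptophan (W), and tyrosine (Y) have aromatic ring side chains.
Matching residues: F3, W6, Y9, Y12, F15, F17.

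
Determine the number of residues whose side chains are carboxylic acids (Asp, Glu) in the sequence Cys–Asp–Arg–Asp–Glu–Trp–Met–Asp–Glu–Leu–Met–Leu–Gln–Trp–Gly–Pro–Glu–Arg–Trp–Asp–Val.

Matching residues: Asp2, Asp4, Glu5, Asp8, Glu9, Glu17, Asp20.

7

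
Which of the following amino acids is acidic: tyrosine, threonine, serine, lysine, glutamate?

Only D (aspartate) and E (glutamate) carry a side-chain carboxylic acid.
Of the listed options, only glutamate belongs to this group.

glutamate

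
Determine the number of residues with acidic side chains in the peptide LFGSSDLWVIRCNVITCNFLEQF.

Only D (aspartate) and E (glutamate) carry a side-chain carboxylic acid.
Matching residues: D6, E21.

2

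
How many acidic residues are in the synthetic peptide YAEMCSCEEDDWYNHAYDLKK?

6

Aspartate (D) and glutamate (E) have carboxylic-acid side chains and are the acidic amino acids.
Matching residues: E3, E8, E9, D10, D11, D18.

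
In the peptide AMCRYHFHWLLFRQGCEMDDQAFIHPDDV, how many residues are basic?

5

Lysine (K), arginine (R), and histidine (H) have basic, nitrogen-containing side chains.
Matching residues: R4, H6, H8, R13, H25.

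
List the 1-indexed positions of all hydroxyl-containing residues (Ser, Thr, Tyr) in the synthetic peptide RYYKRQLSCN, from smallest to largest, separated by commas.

Matching residues: Y2, Y3, S8.

2, 3, 8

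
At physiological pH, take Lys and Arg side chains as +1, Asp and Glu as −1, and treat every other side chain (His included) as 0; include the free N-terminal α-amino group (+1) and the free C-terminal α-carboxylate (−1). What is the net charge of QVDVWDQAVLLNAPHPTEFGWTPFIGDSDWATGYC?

-5

Positive (K, R): none → +0.
Negative (D, E): D3, D6, E18, D27, D29 → −5.
The N-terminus (+1) and C-terminus (−1) cancel.
Net charge = (+0) + (−5) = −5.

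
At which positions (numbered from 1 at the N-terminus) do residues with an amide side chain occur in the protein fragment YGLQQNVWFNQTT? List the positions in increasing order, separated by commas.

Only N (asparagine) and Q (glutamine) carry a side-chain carboxamide.
Matching residues: Q4, Q5, N6, N10, Q11.

4, 5, 6, 10, 11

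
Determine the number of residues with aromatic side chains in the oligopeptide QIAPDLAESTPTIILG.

0

F, W, and Y each carry an aromatic ring on the side chain.
None of the 16 residues belong to this group.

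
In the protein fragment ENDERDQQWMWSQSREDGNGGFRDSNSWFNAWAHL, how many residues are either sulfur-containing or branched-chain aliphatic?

Sulfur-containing: C, M. Branched-chain aliphatic: I, L, V.
Sulfur-containing residues here: M10 (1).
Branched-chain aliphatic residues here: L35 (1).
The two groups share no amino acid, so total = 1 + 1 = 2.

2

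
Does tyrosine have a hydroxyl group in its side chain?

Yes

Serine (S), threonine (T), and tyrosine (Y) each carry a hydroxyl group on the side chain.
Tyrosine is in this group.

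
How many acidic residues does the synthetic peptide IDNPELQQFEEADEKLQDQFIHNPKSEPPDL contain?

9

Aspartate (D) and glutamate (E) have carboxylic-acid side chains and are the acidic amino acids.
Matching residues: D2, E5, E10, E11, D13, E14, D18, E27, D30.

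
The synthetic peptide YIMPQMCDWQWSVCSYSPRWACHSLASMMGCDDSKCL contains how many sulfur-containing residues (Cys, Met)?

Matching residues: M3, M6, C7, C14, C22, M28, M29, C31, C36.

9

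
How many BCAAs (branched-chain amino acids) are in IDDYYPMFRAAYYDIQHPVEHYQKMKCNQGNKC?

3

Valine (V), leucine (L), and isoleucine (I) are the branched-chain amino acids.
Matching residues: I1, I15, V19.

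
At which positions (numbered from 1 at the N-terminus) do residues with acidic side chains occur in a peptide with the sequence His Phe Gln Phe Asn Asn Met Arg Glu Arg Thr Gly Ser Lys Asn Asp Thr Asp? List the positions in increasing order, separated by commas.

9, 16, 18

Only D (aspartate) and E (glutamate) carry a side-chain carboxylic acid.
Matching residues: Glu9, Asp16, Asp18.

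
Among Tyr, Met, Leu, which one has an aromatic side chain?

Tyr

F, W, and Y each carry an aromatic ring on the side chain.
Of the listed options, only Tyr belongs to this group.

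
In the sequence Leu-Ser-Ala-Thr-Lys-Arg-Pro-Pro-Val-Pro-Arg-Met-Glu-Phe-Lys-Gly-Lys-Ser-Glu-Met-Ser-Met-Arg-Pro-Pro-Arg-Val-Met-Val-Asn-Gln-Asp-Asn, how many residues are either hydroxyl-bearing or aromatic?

5

Hydroxyl-bearing: S, T, Y. Aromatic: F, W, Y.
Hydroxyl-bearing residues here: Ser2, Thr4, Ser18, Ser21 (4).
Aromatic residues here: Phe14 (1).
(Y belongs to both groups, but none appear in this sequence.) Total = 4 + 1 = 5.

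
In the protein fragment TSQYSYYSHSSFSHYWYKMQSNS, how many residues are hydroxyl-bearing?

Serine (S), threonine (T), and tyrosine (Y) each carry a hydroxyl group on the side chain.
Matching residues: T1, S2, Y4, S5, Y6, Y7, S8, S10, S11, S13, Y15, Y17, S21, S23.

14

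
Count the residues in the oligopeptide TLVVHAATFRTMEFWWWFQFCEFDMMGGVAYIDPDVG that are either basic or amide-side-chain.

Basic: H, K, R. Amide-side-chain: N, Q.
Basic residues here: H5, R10 (2).
Amide-side-chain residues here: Q19 (1).
The two groups share no amino acid, so total = 2 + 1 = 3.

3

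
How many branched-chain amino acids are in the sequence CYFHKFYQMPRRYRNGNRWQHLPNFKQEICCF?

2

Valine (V), leucine (L), and isoleucine (I) are the branched-chain amino acids.
Matching residues: L22, I29.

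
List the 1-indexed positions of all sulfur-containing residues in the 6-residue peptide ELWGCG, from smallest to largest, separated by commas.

5

The sulfur-bearing residues are cysteine (–SH) and methionine (–S–CH₃).
Matching residues: C5.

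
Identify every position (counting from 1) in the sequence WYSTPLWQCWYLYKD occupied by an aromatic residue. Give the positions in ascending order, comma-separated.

Phenylalanine (F), tryptophan (W), and tyrosine (Y) have aromatic ring side chains.
Matching residues: W1, Y2, W7, W10, Y11, Y13.

1, 2, 7, 10, 11, 13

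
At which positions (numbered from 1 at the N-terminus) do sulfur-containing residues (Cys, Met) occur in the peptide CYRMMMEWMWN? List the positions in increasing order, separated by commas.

Matching residues: C1, M4, M5, M6, M9.

1, 4, 5, 6, 9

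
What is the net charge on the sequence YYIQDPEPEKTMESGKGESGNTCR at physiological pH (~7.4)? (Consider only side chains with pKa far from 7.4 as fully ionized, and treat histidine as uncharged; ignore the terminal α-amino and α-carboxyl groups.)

At pH ~7.4 the Lys and Arg side chains are protonated (+1), the Asp and Glu side chains are deprotonated (−1), and with His taken as neutral all other side chains carry no charge.
Positive (K, R): K10, K16, R24 → +3.
Negative (D, E): D5, E7, E9, E13, E18 → −5.
Net charge = (+3) + (−5) = −2.

-2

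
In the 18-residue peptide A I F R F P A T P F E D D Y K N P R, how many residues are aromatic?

Phenylalanine (F), tryptophan (W), and tyrosine (Y) have aromatic ring side chains.
Matching residues: F3, F5, F10, Y14.

4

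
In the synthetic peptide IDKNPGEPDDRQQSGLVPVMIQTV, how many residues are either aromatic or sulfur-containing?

1

Aromatic: F, W, Y. Sulfur-containing: C, M.
Aromatic residues here: none (0).
Sulfur-containing residues here: M20 (1).
The two groups share no amino acid, so total = 0 + 1 = 1.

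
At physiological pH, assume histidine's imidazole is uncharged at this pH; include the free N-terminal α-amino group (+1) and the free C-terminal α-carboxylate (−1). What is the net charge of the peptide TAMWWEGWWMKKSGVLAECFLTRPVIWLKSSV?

Near pH 7.4, K and R contribute +1 each, D and E contribute −1 each, and every other side chain (His included, as stated) is uncharged.
Positive (K, R): K11, K12, R23, K29 → +4.
Negative (D, E): E6, E18 → −2.
The N-terminus (+1) and C-terminus (−1) cancel.
Net charge = (+4) + (−2) = +2.

+2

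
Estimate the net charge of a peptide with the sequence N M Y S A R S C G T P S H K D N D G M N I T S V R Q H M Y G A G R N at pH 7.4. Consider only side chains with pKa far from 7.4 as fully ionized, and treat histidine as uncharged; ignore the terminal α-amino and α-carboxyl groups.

At pH ~7.4 the Lys and Arg side chains are protonated (+1), the Asp and Glu side chains are deprotonated (−1), and with His taken as neutral all other side chains carry no charge.
Positive (K, R): R6, K14, R25, R33 → +4.
Negative (D, E): D15, D17 → −2.
Net charge = (+4) + (−2) = +2.

+2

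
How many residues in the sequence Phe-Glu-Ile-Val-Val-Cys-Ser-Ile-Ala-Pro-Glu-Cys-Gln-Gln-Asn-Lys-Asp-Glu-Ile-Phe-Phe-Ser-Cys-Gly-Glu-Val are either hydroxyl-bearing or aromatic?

Hydroxyl-bearing: S, T, Y. Aromatic: F, W, Y.
Hydroxyl-bearing residues here: Ser7, Ser22 (2).
Aromatic residues here: Phe1, Phe20, Phe21 (3).
(Y belongs to both groups, but none appear in this sequence.) Total = 2 + 3 = 5.

5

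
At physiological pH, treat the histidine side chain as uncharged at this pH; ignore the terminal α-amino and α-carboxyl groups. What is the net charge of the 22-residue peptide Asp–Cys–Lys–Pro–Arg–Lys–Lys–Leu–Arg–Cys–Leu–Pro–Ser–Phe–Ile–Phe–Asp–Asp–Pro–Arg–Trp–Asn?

+3

At pH ~7.4 the Lys and Arg side chains are protonated (+1), the Asp and Glu side chains are deprotonated (−1), and with His taken as neutral all other side chains carry no charge.
Positive (K, R): Lys3, Arg5, Lys6, Lys7, Arg9, Arg20 → +6.
Negative (D, E): Asp1, Asp17, Asp18 → −3.
Net charge = (+6) + (−3) = +3.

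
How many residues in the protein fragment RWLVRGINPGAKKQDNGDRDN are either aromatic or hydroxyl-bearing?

Aromatic: F, W, Y. Hydroxyl-bearing: S, T, Y.
Aromatic residues here: W2 (1).
Hydroxyl-bearing residues here: none (0).
(Y belongs to both groups, but none appear in this sequence.) Total = 1 + 0 = 1.

1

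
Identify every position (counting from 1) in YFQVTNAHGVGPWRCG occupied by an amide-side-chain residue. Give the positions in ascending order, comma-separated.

3, 6

The amide-side-chain residues are Asn (N) and Gln (Q).
Matching residues: Q3, N6.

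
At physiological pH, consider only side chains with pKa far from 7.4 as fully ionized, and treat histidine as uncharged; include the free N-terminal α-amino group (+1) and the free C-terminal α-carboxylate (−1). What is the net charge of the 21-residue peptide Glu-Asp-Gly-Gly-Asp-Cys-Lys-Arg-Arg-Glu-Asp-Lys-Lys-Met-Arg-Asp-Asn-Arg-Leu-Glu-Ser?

The side chains ionized at physiological pH are Lys/Arg (+1) and Asp/Glu (−1); with His treated as neutral, nothing else contributes.
Positive (K, R): Lys7, Arg8, Arg9, Lys12, Lys13, Arg15, Arg18 → +7.
Negative (D, E): Glu1, Asp2, Asp5, Glu10, Asp11, Asp16, Glu20 → −7.
The N-terminus (+1) and C-terminus (−1) cancel.
Net charge = (+7) + (−7) = 0.

0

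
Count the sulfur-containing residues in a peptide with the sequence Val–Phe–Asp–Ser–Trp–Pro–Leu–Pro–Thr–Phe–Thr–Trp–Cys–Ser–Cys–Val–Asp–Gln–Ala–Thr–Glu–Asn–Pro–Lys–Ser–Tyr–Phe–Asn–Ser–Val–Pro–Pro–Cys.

The sulfur-bearing residues are cysteine (–SH) and methionine (–S–CH₃).
Matching residues: Cys13, Cys15, Cys33.

3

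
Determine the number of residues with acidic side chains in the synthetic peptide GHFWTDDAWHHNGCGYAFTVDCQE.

Only D (aspartate) and E (glutamate) carry a side-chain carboxylic acid.
Matching residues: D6, D7, D21, E24.

4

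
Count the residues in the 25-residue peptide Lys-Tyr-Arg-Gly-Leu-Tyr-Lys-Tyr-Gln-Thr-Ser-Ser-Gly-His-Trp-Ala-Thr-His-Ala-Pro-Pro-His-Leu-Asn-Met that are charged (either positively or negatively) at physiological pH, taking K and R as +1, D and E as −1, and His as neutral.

3

Charged side chains at pH ~7.4: K, R (positive); D, E (negative).
Matching residues: Lys1, Arg3, Lys7.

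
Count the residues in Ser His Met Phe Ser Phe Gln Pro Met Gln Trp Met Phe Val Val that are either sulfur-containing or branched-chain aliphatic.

Sulfur-containing: C, M. Branched-chain aliphatic: I, L, V.
Sulfur-containing residues here: Met3, Met9, Met12 (3).
Branched-chain aliphatic residues here: Val14, Val15 (2).
The two groups share no amino acid, so total = 3 + 2 = 5.

5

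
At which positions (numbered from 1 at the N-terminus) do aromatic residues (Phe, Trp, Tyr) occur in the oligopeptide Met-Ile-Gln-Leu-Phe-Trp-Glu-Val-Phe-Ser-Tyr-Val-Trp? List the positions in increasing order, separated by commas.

Matching residues: Phe5, Trp6, Phe9, Tyr11, Trp13.

5, 6, 9, 11, 13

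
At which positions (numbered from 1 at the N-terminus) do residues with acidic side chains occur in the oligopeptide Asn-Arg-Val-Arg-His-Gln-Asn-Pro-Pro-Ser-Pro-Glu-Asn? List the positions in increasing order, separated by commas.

The acidic residues are Asp (D) and Glu (E), whose side chains end in a carboxylate group.
Matching residues: Glu12.

12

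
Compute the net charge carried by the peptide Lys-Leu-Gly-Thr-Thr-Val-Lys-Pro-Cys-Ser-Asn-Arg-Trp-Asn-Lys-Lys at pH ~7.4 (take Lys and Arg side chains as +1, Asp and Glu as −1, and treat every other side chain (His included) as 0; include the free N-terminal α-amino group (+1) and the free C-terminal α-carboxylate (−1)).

+5

Positive (K, R): Lys1, Lys7, Arg12, Lys15, Lys16 → +5.
Negative (D, E): none → −0.
The N-terminus (+1) and C-terminus (−1) cancel.
Net charge = (+5) + (−0) = +5.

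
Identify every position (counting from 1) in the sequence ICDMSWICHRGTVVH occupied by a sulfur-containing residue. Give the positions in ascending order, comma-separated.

The sulfur-bearing residues are cysteine (–SH) and methionine (–S–CH₃).
Matching residues: C2, M4, C8.

2, 4, 8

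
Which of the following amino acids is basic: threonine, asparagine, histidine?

Lysine (K), arginine (R), and histidine (H) have basic, nitrogen-containing side chains.
Of the listed options, only histidine belongs to this group.

histidine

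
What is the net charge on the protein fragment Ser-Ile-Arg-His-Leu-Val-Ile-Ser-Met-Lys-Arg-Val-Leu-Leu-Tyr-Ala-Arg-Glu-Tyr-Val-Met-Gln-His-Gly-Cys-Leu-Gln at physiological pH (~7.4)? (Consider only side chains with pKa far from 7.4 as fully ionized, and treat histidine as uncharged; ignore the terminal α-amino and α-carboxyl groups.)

+3

At pH ~7.4 the Lys and Arg side chains are protonated (+1), the Asp and Glu side chains are deprotonated (−1), and with His taken as neutral all other side chains carry no charge.
Positive (K, R): Arg3, Lys10, Arg11, Arg17 → +4.
Negative (D, E): Glu18 → −1.
Net charge = (+4) + (−1) = +3.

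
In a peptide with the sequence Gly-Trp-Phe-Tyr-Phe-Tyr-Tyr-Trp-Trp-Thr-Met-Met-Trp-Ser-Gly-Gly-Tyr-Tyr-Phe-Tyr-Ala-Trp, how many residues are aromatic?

The aromatic amino acids are Phe (F, benzyl), Trp (W, indole), and Tyr (Y, phenol).
Matching residues: Trp2, Phe3, Tyr4, Phe5, Tyr6, Tyr7, Trp8, Trp9, Trp13, Tyr17, Tyr18, Phe19, Tyr20, Trp22.

14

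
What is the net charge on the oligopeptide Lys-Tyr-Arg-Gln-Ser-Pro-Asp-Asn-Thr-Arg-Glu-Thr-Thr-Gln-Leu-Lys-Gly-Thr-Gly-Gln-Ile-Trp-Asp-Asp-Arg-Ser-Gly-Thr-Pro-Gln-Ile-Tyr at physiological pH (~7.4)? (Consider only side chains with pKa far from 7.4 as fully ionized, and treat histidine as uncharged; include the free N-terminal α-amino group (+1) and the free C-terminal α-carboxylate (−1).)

+1

The side chains ionized at physiological pH are Lys/Arg (+1) and Asp/Glu (−1); with His treated as neutral, nothing else contributes.
Positive (K, R): Lys1, Arg3, Arg10, Lys16, Arg25 → +5.
Negative (D, E): Asp7, Glu11, Asp23, Asp24 → −4.
The N-terminus (+1) and C-terminus (−1) cancel.
Net charge = (+5) + (−4) = +1.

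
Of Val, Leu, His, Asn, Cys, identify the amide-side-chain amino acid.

Only N (asparagine) and Q (glutamine) carry a side-chain carboxamide.
Of the listed options, only Asn belongs to this group.

Asn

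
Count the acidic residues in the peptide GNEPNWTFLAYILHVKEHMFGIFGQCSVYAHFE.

The acidic residues are Asp (D) and Glu (E), whose side chains end in a carboxylate group.
Matching residues: E3, E17, E33.

3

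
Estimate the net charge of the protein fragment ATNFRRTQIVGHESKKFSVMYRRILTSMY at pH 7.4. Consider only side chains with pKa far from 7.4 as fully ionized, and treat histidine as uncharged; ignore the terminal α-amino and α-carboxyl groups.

+5

At pH ~7.4 the Lys and Arg side chains are protonated (+1), the Asp and Glu side chains are deprotonated (−1), and with His taken as neutral all other side chains carry no charge.
Positive (K, R): R5, R6, K15, K16, R22, R23 → +6.
Negative (D, E): E13 → −1.
Net charge = (+6) + (−1) = +5.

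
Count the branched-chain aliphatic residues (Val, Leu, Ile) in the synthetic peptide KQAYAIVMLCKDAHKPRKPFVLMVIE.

Matching residues: I6, V7, L9, V21, L22, V24, I25.

7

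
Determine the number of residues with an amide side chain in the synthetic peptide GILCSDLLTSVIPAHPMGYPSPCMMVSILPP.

Asparagine (N) and glutamine (Q) have uncharged amide side chains.
None of the 31 residues belong to this group.

0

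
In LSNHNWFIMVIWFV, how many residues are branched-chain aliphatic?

5

Valine (V), leucine (L), and isoleucine (I) are the branched-chain amino acids.
Matching residues: L1, I8, V10, I11, V14.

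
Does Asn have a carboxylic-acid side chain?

The acidic residues are Asp (D) and Glu (E), whose side chains end in a carboxylate group.
Asparagine is not in this group.

No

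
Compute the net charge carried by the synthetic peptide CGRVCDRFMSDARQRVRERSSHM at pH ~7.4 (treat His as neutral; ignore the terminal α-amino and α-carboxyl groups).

+3

At pH ~7.4 the Lys and Arg side chains are protonated (+1), the Asp and Glu side chains are deprotonated (−1), and with His taken as neutral all other side chains carry no charge.
Positive (K, R): R3, R7, R13, R15, R17, R19 → +6.
Negative (D, E): D6, D11, E18 → −3.
Net charge = (+6) + (−3) = +3.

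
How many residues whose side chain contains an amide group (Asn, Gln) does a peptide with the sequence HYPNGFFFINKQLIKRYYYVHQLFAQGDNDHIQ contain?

7

Matching residues: N4, N10, Q12, Q22, Q26, N29, Q33.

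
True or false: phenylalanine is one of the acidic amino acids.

False

The acidic residues are Asp (D) and Glu (E), whose side chains end in a carboxylate group.
Phenylalanine is not in this group.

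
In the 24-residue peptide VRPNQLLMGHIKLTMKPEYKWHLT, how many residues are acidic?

Only D (aspartate) and E (glutamate) carry a side-chain carboxylic acid.
Matching residues: E18.

1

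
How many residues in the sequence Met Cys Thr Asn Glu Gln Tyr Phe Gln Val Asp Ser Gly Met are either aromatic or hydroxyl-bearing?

4

Aromatic: F, W, Y. Hydroxyl-bearing: S, T, Y.
Aromatic residues here: Tyr7, Phe8 (2).
Hydroxyl-bearing residues here: Thr3, Tyr7, Ser12 (3).
Y is in both groups, so the 1 Y residue must not be double-counted.
Total = 2 + 3 − 1 = 4.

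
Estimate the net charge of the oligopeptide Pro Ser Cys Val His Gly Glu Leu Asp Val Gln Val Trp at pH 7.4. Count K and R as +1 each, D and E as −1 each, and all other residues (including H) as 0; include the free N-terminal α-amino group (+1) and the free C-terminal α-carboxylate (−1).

Positive (K, R): none → +0.
Negative (D, E): Glu7, Asp9 → −2.
The N-terminus (+1) and C-terminus (−1) cancel.
Net charge = (+0) + (−2) = −2.

-2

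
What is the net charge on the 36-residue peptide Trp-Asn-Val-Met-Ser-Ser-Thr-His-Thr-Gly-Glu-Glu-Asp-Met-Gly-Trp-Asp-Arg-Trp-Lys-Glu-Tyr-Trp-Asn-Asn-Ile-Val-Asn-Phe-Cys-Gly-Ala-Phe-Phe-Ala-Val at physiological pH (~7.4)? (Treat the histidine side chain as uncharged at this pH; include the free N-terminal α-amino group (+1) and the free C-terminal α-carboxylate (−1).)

-3

Near pH 7.4, K and R contribute +1 each, D and E contribute −1 each, and every other side chain (His included, as stated) is uncharged.
Positive (K, R): Arg18, Lys20 → +2.
Negative (D, E): Glu11, Glu12, Asp13, Asp17, Glu21 → −5.
The N-terminus (+1) and C-terminus (−1) cancel.
Net charge = (+2) + (−5) = −3.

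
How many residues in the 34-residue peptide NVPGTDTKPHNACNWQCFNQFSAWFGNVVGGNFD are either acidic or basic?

Acidic: D, E. Basic: H, K, R.
Acidic residues here: D6, D34 (2).
Basic residues here: K8, H10 (2).
The two groups share no amino acid, so total = 2 + 2 = 4.

4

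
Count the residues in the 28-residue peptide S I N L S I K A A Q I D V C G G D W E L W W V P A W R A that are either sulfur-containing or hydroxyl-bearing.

Sulfur-containing: C, M. Hydroxyl-bearing: S, T, Y.
Sulfur-containing residues here: C14 (1).
Hydroxyl-bearing residues here: S1, S5 (2).
The two groups share no amino acid, so total = 1 + 2 = 3.

3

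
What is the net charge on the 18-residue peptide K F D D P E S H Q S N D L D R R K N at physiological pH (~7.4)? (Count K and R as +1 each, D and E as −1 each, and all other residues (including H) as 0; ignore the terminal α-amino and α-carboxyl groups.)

Positive (K, R): K1, R15, R16, K17 → +4.
Negative (D, E): D3, D4, E6, D12, D14 → −5.
Net charge = (+4) + (−5) = −1.

-1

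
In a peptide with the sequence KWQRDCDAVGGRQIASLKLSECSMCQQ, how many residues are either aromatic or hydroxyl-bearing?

4

Aromatic: F, W, Y. Hydroxyl-bearing: S, T, Y.
Aromatic residues here: W2 (1).
Hydroxyl-bearing residues here: S16, S20, S23 (3).
(Y belongs to both groups, but none appear in this sequence.) Total = 1 + 3 = 4.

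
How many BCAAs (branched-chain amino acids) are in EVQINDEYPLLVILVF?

Valine (V), leucine (L), and isoleucine (I) are the branched-chain amino acids.
Matching residues: V2, I4, L10, L11, V12, I13, L14, V15.

8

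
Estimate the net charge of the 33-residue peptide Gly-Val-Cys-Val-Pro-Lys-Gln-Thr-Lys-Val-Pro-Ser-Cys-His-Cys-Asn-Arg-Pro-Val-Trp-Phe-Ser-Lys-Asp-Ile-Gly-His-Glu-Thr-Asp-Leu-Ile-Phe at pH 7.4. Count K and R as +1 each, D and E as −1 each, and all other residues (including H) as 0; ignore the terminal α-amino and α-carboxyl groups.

+1

Positive (K, R): Lys6, Lys9, Arg17, Lys23 → +4.
Negative (D, E): Asp24, Glu28, Asp30 → −3.
Net charge = (+4) + (−3) = +1.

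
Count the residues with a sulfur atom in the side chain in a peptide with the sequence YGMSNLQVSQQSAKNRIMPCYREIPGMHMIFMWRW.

Cysteine (C, thiol) and methionine (M, thioether) are the two sulfur-containing amino acids.
Matching residues: M3, M18, C20, M27, M29, M32.

6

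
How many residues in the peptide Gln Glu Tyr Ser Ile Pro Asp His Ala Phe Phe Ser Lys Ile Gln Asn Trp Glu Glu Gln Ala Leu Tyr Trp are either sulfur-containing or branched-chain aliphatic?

Sulfur-containing: C, M. Branched-chain aliphatic: I, L, V.
Sulfur-containing residues here: none (0).
Branched-chain aliphatic residues here: Ile5, Ile14, Leu22 (3).
The two groups share no amino acid, so total = 0 + 3 = 3.

3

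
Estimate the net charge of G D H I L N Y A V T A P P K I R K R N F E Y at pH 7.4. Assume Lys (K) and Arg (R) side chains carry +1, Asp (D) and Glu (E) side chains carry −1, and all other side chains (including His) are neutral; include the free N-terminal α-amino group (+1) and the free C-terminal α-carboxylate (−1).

+2

Positive (K, R): K14, R16, K17, R18 → +4.
Negative (D, E): D2, E21 → −2.
The N-terminus (+1) and C-terminus (−1) cancel.
Net charge = (+4) + (−2) = +2.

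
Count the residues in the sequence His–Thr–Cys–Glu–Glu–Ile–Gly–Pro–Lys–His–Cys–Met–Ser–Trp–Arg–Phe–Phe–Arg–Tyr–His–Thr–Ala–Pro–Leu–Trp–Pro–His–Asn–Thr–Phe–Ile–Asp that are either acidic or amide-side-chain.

4

Acidic: D, E. Amide-side-chain: N, Q.
Acidic residues here: Glu4, Glu5, Asp32 (3).
Amide-side-chain residues here: Asn28 (1).
The two groups share no amino acid, so total = 3 + 1 = 4.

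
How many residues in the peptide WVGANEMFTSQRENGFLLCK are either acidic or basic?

4

Acidic: D, E. Basic: H, K, R.
Acidic residues here: E6, E13 (2).
Basic residues here: R12, K20 (2).
The two groups share no amino acid, so total = 2 + 2 = 4.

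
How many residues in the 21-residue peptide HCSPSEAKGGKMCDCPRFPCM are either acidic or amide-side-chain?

Acidic: D, E. Amide-side-chain: N, Q.
Acidic residues here: E6, D14 (2).
Amide-side-chain residues here: none (0).
The two groups share no amino acid, so total = 2 + 0 = 2.

2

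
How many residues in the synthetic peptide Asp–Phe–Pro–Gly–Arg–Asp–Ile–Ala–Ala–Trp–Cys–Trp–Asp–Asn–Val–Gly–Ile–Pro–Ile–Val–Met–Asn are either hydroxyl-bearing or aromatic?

3

Hydroxyl-bearing: S, T, Y. Aromatic: F, W, Y.
Hydroxyl-bearing residues here: none (0).
Aromatic residues here: Phe2, Trp10, Trp12 (3).
(Y belongs to both groups, but none appear in this sequence.) Total = 0 + 3 = 3.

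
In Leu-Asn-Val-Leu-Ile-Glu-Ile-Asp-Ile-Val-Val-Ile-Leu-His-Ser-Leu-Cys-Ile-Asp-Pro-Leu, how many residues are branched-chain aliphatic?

V, L, and I make up the branched-chain aliphatic group.
Matching residues: Leu1, Val3, Leu4, Ile5, Ile7, Ile9, Val10, Val11, Ile12, Leu13, Leu16, Ile18, Leu21.

13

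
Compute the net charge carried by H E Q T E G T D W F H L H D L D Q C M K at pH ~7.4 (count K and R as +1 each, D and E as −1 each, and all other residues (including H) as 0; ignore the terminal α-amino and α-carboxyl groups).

Positive (K, R): K20 → +1.
Negative (D, E): E2, E5, D8, D14, D16 → −5.
Net charge = (+1) + (−5) = −4.

-4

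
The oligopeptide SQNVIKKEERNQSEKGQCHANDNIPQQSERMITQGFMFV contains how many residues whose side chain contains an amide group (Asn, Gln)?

Matching residues: Q2, N3, N11, Q12, Q17, N21, N23, Q26, Q27, Q34.

10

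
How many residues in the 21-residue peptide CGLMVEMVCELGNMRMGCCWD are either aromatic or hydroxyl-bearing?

Aromatic: F, W, Y. Hydroxyl-bearing: S, T, Y.
Aromatic residues here: W20 (1).
Hydroxyl-bearing residues here: none (0).
(Y belongs to both groups, but none appear in this sequence.) Total = 1 + 0 = 1.

1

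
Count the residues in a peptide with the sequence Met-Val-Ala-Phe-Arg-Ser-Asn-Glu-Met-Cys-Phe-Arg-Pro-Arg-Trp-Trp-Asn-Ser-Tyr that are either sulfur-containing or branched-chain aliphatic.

4

Sulfur-containing: C, M. Branched-chain aliphatic: I, L, V.
Sulfur-containing residues here: Met1, Met9, Cys10 (3).
Branched-chain aliphatic residues here: Val2 (1).
The two groups share no amino acid, so total = 3 + 1 = 4.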